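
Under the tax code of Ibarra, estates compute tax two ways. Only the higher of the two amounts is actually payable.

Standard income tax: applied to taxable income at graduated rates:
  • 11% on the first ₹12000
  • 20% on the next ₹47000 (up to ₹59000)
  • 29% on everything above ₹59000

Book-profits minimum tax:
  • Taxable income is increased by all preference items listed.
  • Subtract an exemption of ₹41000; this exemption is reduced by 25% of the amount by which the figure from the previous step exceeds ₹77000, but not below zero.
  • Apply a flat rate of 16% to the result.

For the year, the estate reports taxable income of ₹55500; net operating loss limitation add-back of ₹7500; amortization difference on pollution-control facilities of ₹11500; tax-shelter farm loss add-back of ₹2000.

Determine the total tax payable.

Standard income tax:
  ₹12000 × 11% = ₹1320
  ₹43500 × 20% = ₹8700
  → ₹10020

Book-profits minimum tax:
  Adjusted income: ₹55500 + ₹7500 + ₹11500 + ₹2000 = ₹76500
  Exemption: ₹76500 ≤ ₹77000, so full ₹41000 applies
  Base: ₹76500 − ₹41000 = ₹35500
  ₹35500 × 16% = ₹5680

₹10020 > ₹5680, so the standard income tax governs.

₹10020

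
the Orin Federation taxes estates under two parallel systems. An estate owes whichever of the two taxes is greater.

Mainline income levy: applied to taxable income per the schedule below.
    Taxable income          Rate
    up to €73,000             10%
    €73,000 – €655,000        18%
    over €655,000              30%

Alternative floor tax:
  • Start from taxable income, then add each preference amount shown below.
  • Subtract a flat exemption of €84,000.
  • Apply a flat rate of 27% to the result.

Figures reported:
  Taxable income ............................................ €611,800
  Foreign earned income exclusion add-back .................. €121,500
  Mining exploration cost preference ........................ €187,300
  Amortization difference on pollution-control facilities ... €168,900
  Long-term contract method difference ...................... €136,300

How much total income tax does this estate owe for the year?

Mainline income levy:
  €73,000 × 10% = €7,300
  €538,800 × 18% = €96,984
  → €104,284

Alternative floor tax:
  Adjusted income: €611,800 + €121,500 + €187,300 + €168,900 + €136,300 = €1,225,800
  Less exemption €84,000 → base €1,141,800
  €1,141,800 × 27% = €308,286

€308,286 > €104,284, so the alternative floor tax is the binding amount.

€308,286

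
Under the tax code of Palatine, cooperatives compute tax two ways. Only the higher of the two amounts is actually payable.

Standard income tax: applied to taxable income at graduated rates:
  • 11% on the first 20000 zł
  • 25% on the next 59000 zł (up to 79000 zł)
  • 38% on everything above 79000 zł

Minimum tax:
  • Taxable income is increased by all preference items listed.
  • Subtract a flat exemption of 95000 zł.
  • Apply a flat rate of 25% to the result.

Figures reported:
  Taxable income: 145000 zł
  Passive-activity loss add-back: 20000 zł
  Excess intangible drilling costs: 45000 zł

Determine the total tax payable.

Standard income tax:
  20000 zł × 11% = 2200 zł
  59000 zł × 25% = 14750 zł
  66000 zł × 38% = 25080 zł
  → 42030 zł

Minimum tax:
  Adjusted income: 145000 zł + 20000 zł + 45000 zł = 210000 zł
  Less exemption 95000 zł → base 115000 zł
  115000 zł × 25% = 28750 zł

42030 zł > 28750 zł, so the standard income tax governs.

42030 zł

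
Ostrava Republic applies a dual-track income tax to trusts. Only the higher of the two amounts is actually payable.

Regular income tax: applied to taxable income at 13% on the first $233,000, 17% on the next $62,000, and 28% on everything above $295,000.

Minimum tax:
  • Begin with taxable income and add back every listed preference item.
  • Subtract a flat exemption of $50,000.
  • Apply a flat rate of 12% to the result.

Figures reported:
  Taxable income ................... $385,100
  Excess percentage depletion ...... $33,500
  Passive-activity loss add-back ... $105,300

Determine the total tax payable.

Regular income tax:
  $233,000 × 13% = $30,290
  $62,000 × 17% = $10,540
  $90,100 × 28% = $25,228
  → $66,058

Minimum tax:
  Adjusted income: $385,100 + $33,500 + $105,300 = $523,900
  Less exemption $50,000 → base $473,900
  $473,900 × 12% = $56,868

$66,058 > $56,868, so the regular income tax governs.

$66,058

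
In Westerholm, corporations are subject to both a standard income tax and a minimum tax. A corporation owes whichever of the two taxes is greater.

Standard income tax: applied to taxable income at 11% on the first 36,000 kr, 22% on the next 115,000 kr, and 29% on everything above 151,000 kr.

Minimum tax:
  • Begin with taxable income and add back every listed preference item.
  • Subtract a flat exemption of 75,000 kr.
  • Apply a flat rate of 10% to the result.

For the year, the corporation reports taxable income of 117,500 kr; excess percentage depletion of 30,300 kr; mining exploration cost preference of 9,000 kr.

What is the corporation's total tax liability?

21,890 kr

Standard income tax:
  36,000 kr × 11% = 3,960 kr
  81,500 kr × 22% = 17,930 kr
  → 21,890 kr

Minimum tax:
  Adjusted income: 117,500 kr + 30,300 kr + 9,000 kr = 156,800 kr
  Less exemption 75,000 kr → base 81,800 kr
  81,800 kr × 10% = 8,180 kr

21,890 kr > 8,180 kr, so the standard income tax governs.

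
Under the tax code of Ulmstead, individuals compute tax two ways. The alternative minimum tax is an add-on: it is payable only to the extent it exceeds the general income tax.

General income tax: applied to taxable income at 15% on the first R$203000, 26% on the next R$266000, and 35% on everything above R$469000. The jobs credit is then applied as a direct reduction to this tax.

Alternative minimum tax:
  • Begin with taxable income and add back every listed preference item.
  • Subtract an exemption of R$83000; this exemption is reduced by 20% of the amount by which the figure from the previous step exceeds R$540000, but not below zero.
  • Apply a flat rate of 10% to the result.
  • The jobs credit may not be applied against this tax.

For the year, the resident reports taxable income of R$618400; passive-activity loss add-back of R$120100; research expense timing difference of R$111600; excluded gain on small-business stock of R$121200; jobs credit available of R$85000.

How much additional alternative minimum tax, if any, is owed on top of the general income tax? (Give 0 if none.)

General income tax:
  R$203000 × 15% = R$30450
  R$266000 × 26% = R$69160
  R$149400 × 35% = R$52290
  → R$151900
  Less jobs credit R$85000 → R$66900

Alternative minimum tax:
  Adjusted income: R$618400 + R$120100 + R$111600 + R$121200 = R$971300
  Exemption: 20% × (R$971300 − R$540000) = R$86260 ≥ R$83000, so the exemption is fully phased out
  Base: R$971300 − R$0 = R$971300
  R$971300 × 10% = R$97130

Excess of alternative minimum tax over general income tax: R$97130 − R$66900 = R$30230.

R$30230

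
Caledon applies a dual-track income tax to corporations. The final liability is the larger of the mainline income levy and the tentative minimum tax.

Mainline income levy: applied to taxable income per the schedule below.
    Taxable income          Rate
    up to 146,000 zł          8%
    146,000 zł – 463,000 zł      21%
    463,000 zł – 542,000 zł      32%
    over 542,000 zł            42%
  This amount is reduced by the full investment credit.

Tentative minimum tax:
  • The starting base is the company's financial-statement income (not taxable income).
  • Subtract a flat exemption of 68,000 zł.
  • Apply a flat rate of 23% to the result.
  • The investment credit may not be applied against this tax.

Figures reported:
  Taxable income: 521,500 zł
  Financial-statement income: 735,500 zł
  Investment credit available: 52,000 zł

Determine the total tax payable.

153,525 zł

Tentative minimum tax:
  Base (financial-statement income): 735,500 zł
  Less exemption 68,000 zł → base 667,500 zł
  667,500 zł × 23% = 153,525 zł

Mainline income levy:
  146,000 zł × 8% = 11,680 zł
  317,000 zł × 21% = 66,570 zł
  58,500 zł × 32% = 18,720 zł
  → 96,970 zł
  Less investment credit 52,000 zł → 44,970 zł

153,525 zł > 44,970 zł, so the tentative minimum tax is the binding amount.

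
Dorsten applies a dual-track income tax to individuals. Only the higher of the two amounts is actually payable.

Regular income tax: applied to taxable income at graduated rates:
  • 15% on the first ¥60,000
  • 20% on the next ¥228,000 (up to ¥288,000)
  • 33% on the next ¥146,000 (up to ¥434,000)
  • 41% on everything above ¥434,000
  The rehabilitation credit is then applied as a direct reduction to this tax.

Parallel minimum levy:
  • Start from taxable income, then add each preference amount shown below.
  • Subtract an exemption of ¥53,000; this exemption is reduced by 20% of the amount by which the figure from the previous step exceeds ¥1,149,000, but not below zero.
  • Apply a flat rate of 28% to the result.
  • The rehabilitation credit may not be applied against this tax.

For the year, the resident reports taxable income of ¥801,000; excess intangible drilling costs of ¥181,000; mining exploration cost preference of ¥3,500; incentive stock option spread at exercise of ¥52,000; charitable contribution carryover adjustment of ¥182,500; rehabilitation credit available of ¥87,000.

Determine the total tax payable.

¥330,736

Regular income tax:
  ¥60,000 × 15% = ¥9,000
  ¥228,000 × 20% = ¥45,600
  ¥146,000 × 33% = ¥48,180
  ¥367,000 × 41% = ¥150,470
  → ¥253,250
  Less rehabilitation credit ¥87,000 → ¥166,250

Parallel minimum levy:
  Adjusted income: ¥801,000 + ¥181,000 + ¥3,500 + ¥52,000 + ¥182,500 = ¥1,220,000
  Exemption: ¥53,000 − 20% × (¥1,220,000 − ¥1,149,000) = ¥53,000 − ¥14,200 = ¥38,800
  Base: ¥1,220,000 − ¥38,800 = ¥1,181,200
  ¥1,181,200 × 28% = ¥330,736

¥330,736 > ¥166,250, so the parallel minimum levy is the binding amount.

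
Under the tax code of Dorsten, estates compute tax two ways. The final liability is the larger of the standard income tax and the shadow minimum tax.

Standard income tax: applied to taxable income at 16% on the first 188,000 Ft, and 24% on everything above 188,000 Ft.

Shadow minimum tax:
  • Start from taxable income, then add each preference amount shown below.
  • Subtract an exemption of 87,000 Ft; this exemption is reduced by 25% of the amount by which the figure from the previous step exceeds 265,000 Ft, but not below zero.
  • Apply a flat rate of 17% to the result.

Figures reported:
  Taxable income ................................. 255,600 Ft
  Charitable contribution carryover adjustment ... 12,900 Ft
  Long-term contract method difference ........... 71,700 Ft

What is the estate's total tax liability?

Standard income tax:
  188,000 Ft × 16% = 30,080 Ft
  67,600 Ft × 24% = 16,224 Ft
  → 46,304 Ft

Shadow minimum tax:
  Adjusted income: 255,600 Ft + 12,900 Ft + 71,700 Ft = 340,200 Ft
  Exemption: 87,000 Ft − 25% × (340,200 Ft − 265,000 Ft) = 87,000 Ft − 18,800 Ft = 68,200 Ft
  Base: 340,200 Ft − 68,200 Ft = 272,000 Ft
  272,000 Ft × 17% = 46,240 Ft

46,304 Ft > 46,240 Ft, so the standard income tax governs.

46,304 Ft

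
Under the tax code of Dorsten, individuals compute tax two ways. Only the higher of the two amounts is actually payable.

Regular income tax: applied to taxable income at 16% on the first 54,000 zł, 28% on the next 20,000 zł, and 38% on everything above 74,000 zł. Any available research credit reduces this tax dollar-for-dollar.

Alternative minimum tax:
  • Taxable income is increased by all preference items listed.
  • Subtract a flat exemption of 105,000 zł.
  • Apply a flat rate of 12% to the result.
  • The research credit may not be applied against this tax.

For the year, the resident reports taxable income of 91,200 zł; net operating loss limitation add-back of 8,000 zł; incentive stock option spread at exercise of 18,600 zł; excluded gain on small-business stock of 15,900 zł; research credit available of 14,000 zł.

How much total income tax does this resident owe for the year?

Regular income tax:
  54,000 zł × 16% = 8,640 zł
  20,000 zł × 28% = 5,600 zł
  17,200 zł × 38% = 6,536 zł
  → 20,776 zł
  Less research credit 14,000 zł → 6,776 zł

Alternative minimum tax:
  Adjusted income: 91,200 zł + 8,000 zł + 18,600 zł + 15,900 zł = 133,700 zł
  Less exemption 105,000 zł → base 28,700 zł
  28,700 zł × 12% = 3,444 zł

6,776 zł > 3,444 zł, so the regular income tax governs.

6,776 zł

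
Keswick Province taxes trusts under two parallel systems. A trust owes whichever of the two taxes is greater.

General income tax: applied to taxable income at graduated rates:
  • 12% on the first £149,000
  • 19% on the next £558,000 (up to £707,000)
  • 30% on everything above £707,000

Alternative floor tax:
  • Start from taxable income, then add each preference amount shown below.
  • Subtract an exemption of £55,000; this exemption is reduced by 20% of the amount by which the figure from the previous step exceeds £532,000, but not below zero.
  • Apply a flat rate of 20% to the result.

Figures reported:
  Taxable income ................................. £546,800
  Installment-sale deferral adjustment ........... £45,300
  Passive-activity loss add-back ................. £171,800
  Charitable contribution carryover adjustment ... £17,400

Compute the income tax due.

£155,232

Alternative floor tax:
  Adjusted income: £546,800 + £45,300 + £171,800 + £17,400 = £781,300
  Exemption: £55,000 − 20% × (£781,300 − £532,000) = £55,000 − £49,860 = £5,140
  Base: £781,300 − £5,140 = £776,160
  £776,160 × 20% = £155,232

General income tax:
  £149,000 × 12% = £17,880
  £397,800 × 19% = £75,582
  → £93,462

£155,232 > £93,462, so the alternative floor tax is the binding amount.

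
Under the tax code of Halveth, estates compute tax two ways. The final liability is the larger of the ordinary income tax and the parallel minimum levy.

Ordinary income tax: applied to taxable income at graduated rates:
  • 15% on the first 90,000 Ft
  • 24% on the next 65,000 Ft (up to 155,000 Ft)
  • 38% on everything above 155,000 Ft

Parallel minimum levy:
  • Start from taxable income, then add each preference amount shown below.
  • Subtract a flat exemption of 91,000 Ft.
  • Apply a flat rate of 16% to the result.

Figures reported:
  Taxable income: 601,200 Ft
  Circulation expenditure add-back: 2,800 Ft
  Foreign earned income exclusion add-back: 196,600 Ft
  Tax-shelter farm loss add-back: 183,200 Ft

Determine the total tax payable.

198,656 Ft

Parallel minimum levy:
  Adjusted income: 601,200 Ft + 2,800 Ft + 196,600 Ft + 183,200 Ft = 983,800 Ft
  Less exemption 91,000 Ft → base 892,800 Ft
  892,800 Ft × 16% = 142,848 Ft

Ordinary income tax:
  90,000 Ft × 15% = 13,500 Ft
  65,000 Ft × 24% = 15,600 Ft
  446,200 Ft × 38% = 169,556 Ft
  → 198,656 Ft

198,656 Ft > 142,848 Ft, so the ordinary income tax governs.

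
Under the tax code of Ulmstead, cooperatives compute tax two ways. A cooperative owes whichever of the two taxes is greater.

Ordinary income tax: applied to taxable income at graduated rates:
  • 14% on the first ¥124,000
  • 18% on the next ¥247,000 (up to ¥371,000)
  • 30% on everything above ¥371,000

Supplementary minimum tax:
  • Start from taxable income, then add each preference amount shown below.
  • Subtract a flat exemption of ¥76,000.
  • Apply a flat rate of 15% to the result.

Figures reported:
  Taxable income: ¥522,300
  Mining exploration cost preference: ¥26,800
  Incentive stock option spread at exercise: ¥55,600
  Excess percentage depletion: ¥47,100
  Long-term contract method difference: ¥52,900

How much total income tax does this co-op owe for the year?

¥107,210

Ordinary income tax:
  ¥124,000 × 14% = ¥17,360
  ¥247,000 × 18% = ¥44,460
  ¥151,300 × 30% = ¥45,390
  → ¥107,210

Supplementary minimum tax:
  Adjusted income: ¥522,300 + ¥26,800 + ¥55,600 + ¥47,100 + ¥52,900 = ¥704,700
  Less exemption ¥76,000 → base ¥628,700
  ¥628,700 × 15% = ¥94,305

¥107,210 > ¥94,305, so the ordinary income tax governs.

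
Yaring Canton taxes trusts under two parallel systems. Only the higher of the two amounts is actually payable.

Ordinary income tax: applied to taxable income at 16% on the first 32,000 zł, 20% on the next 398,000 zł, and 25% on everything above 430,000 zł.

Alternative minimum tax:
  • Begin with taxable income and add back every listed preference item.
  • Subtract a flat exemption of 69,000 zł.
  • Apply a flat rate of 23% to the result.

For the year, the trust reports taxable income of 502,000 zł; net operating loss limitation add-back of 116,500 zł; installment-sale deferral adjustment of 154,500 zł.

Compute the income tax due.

Alternative minimum tax:
  Adjusted income: 502,000 zł + 116,500 zł + 154,500 zł = 773,000 zł
  Less exemption 69,000 zł → base 704,000 zł
  704,000 zł × 23% = 161,920 zł

Ordinary income tax:
  32,000 zł × 16% = 5,120 zł
  398,000 zł × 20% = 79,600 zł
  72,000 zł × 25% = 18,000 zł
  → 102,720 zł

161,920 zł > 102,720 zł, so the alternative minimum tax is the binding amount.

161,920 zł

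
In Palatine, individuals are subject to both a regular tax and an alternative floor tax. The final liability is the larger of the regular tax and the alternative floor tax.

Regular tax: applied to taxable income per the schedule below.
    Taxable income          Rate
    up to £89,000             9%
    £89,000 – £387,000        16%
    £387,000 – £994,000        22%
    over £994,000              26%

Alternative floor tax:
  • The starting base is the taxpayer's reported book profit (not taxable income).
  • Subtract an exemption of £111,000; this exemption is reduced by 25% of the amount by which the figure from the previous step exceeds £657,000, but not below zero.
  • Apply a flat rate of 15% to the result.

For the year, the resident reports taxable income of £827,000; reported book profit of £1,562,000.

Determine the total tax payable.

£234,300

Regular tax:
  £89,000 × 9% = £8,010
  £298,000 × 16% = £47,680
  £440,000 × 22% = £96,800
  → £152,490

Alternative floor tax:
  Base (reported book profit): £1,562,000
  Exemption: 25% × (£1,562,000 − £657,000) = £226,250 ≥ £111,000, so the exemption is fully phased out
  Base: £1,562,000 − £0 = £1,562,000
  £1,562,000 × 15% = £234,300

£234,300 > £152,490, so the alternative floor tax is the binding amount.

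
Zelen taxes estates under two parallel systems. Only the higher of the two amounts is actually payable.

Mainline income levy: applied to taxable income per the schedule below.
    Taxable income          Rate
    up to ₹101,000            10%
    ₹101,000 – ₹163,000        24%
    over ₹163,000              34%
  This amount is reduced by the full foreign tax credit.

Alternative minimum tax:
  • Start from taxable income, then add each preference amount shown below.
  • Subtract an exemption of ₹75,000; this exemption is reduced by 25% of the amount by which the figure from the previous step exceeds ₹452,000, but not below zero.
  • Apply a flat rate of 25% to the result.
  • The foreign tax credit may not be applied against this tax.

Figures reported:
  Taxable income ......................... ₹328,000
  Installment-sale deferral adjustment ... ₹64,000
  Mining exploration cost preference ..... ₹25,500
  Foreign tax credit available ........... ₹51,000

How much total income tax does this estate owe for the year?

Alternative minimum tax:
  Adjusted income: ₹328,000 + ₹64,000 + ₹25,500 = ₹417,500
  Exemption: ₹417,500 ≤ ₹452,000, so full ₹75,000 applies
  Base: ₹417,500 − ₹75,000 = ₹342,500
  ₹342,500 × 25% = ₹85,625

Mainline income levy:
  ₹101,000 × 10% = ₹10,100
  ₹62,000 × 24% = ₹14,880
  ₹165,000 × 34% = ₹56,100
  → ₹81,080
  Less foreign tax credit ₹51,000 → ₹30,080

₹85,625 > ₹30,080, so the alternative minimum tax is the binding amount.

₹85,625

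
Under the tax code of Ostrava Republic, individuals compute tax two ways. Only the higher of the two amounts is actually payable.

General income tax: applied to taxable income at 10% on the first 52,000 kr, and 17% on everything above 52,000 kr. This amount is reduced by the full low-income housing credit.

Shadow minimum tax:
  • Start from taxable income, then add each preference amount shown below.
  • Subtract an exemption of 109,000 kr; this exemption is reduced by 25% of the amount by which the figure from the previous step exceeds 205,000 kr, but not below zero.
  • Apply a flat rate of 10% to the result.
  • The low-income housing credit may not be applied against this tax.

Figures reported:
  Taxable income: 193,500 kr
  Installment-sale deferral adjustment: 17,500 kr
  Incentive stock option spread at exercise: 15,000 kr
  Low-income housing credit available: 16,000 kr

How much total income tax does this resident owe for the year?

General income tax:
  52,000 kr × 10% = 5,200 kr
  141,500 kr × 17% = 24,055 kr
  → 29,255 kr
  Less low-income housing credit 16,000 kr → 13,255 kr

Shadow minimum tax:
  Adjusted income: 193,500 kr + 17,500 kr + 15,000 kr = 226,000 kr
  Exemption: 109,000 kr − 25% × (226,000 kr − 205,000 kr) = 109,000 kr − 5,250 kr = 103,750 kr
  Base: 226,000 kr − 103,750 kr = 122,250 kr
  122,250 kr × 10% = 12,225 kr

13,255 kr > 12,225 kr, so the general income tax governs.

13,255 kr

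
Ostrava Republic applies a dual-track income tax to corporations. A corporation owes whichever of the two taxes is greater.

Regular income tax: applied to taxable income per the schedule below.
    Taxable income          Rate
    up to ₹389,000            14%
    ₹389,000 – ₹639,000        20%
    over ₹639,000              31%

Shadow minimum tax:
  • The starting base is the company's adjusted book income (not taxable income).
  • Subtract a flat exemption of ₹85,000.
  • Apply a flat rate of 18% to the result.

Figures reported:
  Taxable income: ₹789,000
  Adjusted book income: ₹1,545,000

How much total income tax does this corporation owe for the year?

₹262,800

Shadow minimum tax:
  Base (adjusted book income): ₹1,545,000
  Less exemption ₹85,000 → base ₹1,460,000
  ₹1,460,000 × 18% = ₹262,800

Regular income tax:
  ₹389,000 × 14% = ₹54,460
  ₹250,000 × 20% = ₹50,000
  ₹150,000 × 31% = ₹46,500
  → ₹150,960

₹262,800 > ₹150,960, so the shadow minimum tax is the binding amount.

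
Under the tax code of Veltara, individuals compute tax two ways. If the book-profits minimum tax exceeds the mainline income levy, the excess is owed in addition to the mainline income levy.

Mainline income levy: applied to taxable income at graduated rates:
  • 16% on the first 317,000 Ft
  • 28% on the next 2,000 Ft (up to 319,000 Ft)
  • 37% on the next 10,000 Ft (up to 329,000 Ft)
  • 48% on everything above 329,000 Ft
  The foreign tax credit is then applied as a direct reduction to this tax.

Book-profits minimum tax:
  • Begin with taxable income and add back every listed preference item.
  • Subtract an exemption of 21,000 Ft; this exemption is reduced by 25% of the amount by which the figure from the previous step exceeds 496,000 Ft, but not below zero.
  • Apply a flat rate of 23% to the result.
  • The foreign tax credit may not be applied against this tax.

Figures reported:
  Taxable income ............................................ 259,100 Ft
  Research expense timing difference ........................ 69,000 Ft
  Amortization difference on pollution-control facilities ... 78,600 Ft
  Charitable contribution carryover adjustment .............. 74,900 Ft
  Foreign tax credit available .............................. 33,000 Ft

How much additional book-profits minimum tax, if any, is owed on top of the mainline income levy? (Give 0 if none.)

Mainline income levy:
  259,100 Ft × 16% = 41,456 Ft
  Less foreign tax credit 33,000 Ft → 8,456 Ft

Book-profits minimum tax:
  Adjusted income: 259,100 Ft + 69,000 Ft + 78,600 Ft + 74,900 Ft = 481,600 Ft
  Exemption: 481,600 Ft ≤ 496,000 Ft, so full 21,000 Ft applies
  Base: 481,600 Ft − 21,000 Ft = 460,600 Ft
  460,600 Ft × 23% = 105,938 Ft

Excess of book-profits minimum tax over mainline income levy: 105,938 Ft − 8,456 Ft = 97,482 Ft.

97,482 Ft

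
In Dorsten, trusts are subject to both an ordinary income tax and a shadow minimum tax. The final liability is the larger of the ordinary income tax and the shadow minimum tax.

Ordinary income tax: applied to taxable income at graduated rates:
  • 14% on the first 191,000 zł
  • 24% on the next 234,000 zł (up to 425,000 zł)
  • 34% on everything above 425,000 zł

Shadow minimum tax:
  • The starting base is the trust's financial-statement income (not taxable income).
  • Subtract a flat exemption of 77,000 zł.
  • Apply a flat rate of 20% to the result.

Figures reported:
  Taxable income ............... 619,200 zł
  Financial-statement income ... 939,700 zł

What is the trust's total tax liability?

Shadow minimum tax:
  Base (financial-statement income): 939,700 zł
  Less exemption 77,000 zł → base 862,700 zł
  862,700 zł × 20% = 172,540 zł

Ordinary income tax:
  191,000 zł × 14% = 26,740 zł
  234,000 zł × 24% = 56,160 zł
  194,200 zł × 34% = 66,028 zł
  → 148,928 zł

172,540 zł > 148,928 zł, so the shadow minimum tax is the binding amount.

172,540 zł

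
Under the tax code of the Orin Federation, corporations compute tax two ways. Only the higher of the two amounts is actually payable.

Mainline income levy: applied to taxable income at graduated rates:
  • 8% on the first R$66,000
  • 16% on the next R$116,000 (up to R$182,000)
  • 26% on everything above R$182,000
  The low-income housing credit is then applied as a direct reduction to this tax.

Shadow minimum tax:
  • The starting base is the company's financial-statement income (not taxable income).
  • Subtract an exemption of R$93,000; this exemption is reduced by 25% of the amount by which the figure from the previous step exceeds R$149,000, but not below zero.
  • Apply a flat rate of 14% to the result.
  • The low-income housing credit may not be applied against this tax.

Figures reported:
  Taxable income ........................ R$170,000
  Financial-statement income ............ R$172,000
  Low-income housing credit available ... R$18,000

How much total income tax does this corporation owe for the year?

Shadow minimum tax:
  Base (financial-statement income): R$172,000
  Exemption: R$93,000 − 25% × (R$172,000 − R$149,000) = R$93,000 − R$5,750 = R$87,250
  Base: R$172,000 − R$87,250 = R$84,750
  R$84,750 × 14% = R$11,865

Mainline income levy:
  R$66,000 × 8% = R$5,280
  R$104,000 × 16% = R$16,640
  → R$21,920
  Less low-income housing credit R$18,000 → R$3,920

R$11,865 > R$3,920, so the shadow minimum tax is the binding amount.

R$11,865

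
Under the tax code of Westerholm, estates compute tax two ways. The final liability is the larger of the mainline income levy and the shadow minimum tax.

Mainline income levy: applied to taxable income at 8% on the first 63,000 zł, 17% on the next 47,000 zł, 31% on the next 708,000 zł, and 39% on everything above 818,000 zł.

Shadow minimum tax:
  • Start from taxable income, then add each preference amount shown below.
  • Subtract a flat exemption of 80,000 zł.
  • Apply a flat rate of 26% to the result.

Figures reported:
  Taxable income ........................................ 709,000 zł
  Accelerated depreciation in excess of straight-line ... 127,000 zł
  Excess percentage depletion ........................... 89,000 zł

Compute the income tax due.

219,700 zł

Mainline income levy:
  63,000 zł × 8% = 5,040 zł
  47,000 zł × 17% = 7,990 zł
  599,000 zł × 31% = 185,690 zł
  → 198,720 zł

Shadow minimum tax:
  Adjusted income: 709,000 zł + 127,000 zł + 89,000 zł = 925,000 zł
  Less exemption 80,000 zł → base 845,000 zł
  845,000 zł × 26% = 219,700 zł

219,700 zł > 198,720 zł, so the shadow minimum tax is the binding amount.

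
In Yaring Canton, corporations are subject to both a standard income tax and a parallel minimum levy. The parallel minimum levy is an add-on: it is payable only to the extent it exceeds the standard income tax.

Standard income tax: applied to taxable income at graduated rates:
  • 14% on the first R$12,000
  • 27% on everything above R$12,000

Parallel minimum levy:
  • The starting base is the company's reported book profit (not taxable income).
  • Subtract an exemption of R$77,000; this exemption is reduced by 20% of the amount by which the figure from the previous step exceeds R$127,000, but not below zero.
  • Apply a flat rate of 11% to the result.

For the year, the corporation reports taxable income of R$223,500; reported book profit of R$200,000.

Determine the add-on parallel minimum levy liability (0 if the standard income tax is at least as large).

R$0

Parallel minimum levy:
  Base (reported book profit): R$200,000
  Exemption: R$77,000 − 20% × (R$200,000 − R$127,000) = R$77,000 − R$14,600 = R$62,400
  Base: R$200,000 − R$62,400 = R$137,600
  R$137,600 × 11% = R$15,136

Standard income tax:
  R$12,000 × 14% = R$1,680
  R$211,500 × 27% = R$57,105
  → R$58,785

R$15,136 ≤ R$58,785, so no add-on is due.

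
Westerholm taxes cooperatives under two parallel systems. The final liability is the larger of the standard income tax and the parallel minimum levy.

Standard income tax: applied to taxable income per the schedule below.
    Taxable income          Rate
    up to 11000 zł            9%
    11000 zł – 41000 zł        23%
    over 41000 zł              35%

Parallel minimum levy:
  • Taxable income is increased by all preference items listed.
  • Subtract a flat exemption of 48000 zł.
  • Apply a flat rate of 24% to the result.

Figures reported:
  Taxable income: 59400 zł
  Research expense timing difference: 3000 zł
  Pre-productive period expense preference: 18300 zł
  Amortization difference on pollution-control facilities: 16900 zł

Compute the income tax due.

14330 zł

Parallel minimum levy:
  Adjusted income: 59400 zł + 3000 zł + 18300 zł + 16900 zł = 97600 zł
  Less exemption 48000 zł → base 49600 zł
  49600 zł × 24% = 11904 zł

Standard income tax:
  11000 zł × 9% = 990 zł
  30000 zł × 23% = 6900 zł
  18400 zł × 35% = 6440 zł
  → 14330 zł

14330 zł > 11904 zł, so the standard income tax governs.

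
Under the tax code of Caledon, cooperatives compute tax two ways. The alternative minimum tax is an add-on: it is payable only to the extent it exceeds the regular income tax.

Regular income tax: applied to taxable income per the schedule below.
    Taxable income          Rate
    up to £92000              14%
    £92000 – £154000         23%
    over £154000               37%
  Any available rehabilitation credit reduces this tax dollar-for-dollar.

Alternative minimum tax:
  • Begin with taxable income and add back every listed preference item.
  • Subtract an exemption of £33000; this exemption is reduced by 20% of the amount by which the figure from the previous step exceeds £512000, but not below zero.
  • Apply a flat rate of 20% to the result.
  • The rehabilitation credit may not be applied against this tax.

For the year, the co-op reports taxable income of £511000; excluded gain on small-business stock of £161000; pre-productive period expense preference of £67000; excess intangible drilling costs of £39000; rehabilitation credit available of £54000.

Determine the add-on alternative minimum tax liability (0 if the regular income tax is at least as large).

Alternative minimum tax:
  Adjusted income: £511000 + £161000 + £67000 + £39000 = £778000
  Exemption: 20% × (£778000 − £512000) = £53200 ≥ £33000, so the exemption is fully phased out
  Base: £778000 − £0 = £778000
  £778000 × 20% = £155600

Regular income tax:
  £92000 × 14% = £12880
  £62000 × 23% = £14260
  £357000 × 37% = £132090
  → £159230
  Less rehabilitation credit £54000 → £105230

Excess of alternative minimum tax over regular income tax: £155600 − £105230 = £50370.

£50370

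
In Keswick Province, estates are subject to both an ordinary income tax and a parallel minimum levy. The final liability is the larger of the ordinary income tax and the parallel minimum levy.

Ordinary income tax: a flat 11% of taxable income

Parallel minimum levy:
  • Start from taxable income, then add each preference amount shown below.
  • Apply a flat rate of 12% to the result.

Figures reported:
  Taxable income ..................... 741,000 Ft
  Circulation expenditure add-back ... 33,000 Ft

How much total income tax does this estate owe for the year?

92,880 Ft

Ordinary income tax:
  741,000 Ft × 11% = 81,510 Ft

Parallel minimum levy:
  Adjusted income: 741,000 Ft + 33,000 Ft = 774,000 Ft
  774,000 Ft × 12% = 92,880 Ft

92,880 Ft > 81,510 Ft, so the parallel minimum levy is the binding amount.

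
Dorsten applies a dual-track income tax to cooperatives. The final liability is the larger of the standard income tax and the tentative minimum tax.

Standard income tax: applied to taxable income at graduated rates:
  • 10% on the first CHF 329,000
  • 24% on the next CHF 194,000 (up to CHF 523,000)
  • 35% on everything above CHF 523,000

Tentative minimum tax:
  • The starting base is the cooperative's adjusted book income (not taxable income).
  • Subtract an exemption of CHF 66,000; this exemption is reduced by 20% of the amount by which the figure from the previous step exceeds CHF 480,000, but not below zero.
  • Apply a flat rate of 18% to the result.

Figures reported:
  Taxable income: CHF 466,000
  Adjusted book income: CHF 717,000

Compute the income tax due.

CHF 125,712

Tentative minimum tax:
  Base (adjusted book income): CHF 717,000
  Exemption: CHF 66,000 − 20% × (CHF 717,000 − CHF 480,000) = CHF 66,000 − CHF 47,400 = CHF 18,600
  Base: CHF 717,000 − CHF 18,600 = CHF 698,400
  CHF 698,400 × 18% = CHF 125,712

Standard income tax:
  CHF 329,000 × 10% = CHF 32,900
  CHF 137,000 × 24% = CHF 32,880
  → CHF 65,780

CHF 125,712 > CHF 65,780, so the tentative minimum tax is the binding amount.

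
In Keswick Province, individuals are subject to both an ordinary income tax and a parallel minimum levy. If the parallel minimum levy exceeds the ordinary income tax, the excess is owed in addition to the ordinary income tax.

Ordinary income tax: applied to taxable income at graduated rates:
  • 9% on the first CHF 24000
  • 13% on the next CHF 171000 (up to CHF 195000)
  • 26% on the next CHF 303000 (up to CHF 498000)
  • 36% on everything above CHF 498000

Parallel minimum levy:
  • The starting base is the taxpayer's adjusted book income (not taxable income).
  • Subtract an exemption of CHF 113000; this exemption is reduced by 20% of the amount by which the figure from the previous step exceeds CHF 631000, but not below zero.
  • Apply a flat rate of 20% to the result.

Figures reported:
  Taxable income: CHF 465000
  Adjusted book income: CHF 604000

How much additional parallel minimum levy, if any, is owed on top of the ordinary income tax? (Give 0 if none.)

Ordinary income tax:
  CHF 24000 × 9% = CHF 2160
  CHF 171000 × 13% = CHF 22230
  CHF 270000 × 26% = CHF 70200
  → CHF 94590

Parallel minimum levy:
  Base (adjusted book income): CHF 604000
  Exemption: CHF 604000 ≤ CHF 631000, so full CHF 113000 applies
  Base: CHF 604000 − CHF 113000 = CHF 491000
  CHF 491000 × 20% = CHF 98200

Excess of parallel minimum levy over ordinary income tax: CHF 98200 − CHF 94590 = CHF 3610.

CHF 3610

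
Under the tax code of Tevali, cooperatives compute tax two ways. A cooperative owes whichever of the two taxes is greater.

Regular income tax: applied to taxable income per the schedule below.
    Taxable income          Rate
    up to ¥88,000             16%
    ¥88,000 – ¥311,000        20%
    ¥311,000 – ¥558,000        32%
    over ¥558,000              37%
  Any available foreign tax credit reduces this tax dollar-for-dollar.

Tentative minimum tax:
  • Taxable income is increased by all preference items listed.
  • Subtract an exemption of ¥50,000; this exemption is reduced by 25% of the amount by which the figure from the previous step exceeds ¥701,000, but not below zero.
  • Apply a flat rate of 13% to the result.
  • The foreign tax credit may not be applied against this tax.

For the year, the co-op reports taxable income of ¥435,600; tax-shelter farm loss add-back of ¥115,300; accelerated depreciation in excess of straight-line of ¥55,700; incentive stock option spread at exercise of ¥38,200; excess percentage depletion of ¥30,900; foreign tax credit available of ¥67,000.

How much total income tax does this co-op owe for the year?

¥81,341

Regular income tax:
  ¥88,000 × 16% = ¥14,080
  ¥223,000 × 20% = ¥44,600
  ¥124,600 × 32% = ¥39,872
  → ¥98,552
  Less foreign tax credit ¥67,000 → ¥31,552

Tentative minimum tax:
  Adjusted income: ¥435,600 + ¥115,300 + ¥55,700 + ¥38,200 + ¥30,900 = ¥675,700
  Exemption: ¥675,700 ≤ ¥701,000, so full ¥50,000 applies
  Base: ¥675,700 − ¥50,000 = ¥625,700
  ¥625,700 × 13% = ¥81,341

¥81,341 > ¥31,552, so the tentative minimum tax is the binding amount.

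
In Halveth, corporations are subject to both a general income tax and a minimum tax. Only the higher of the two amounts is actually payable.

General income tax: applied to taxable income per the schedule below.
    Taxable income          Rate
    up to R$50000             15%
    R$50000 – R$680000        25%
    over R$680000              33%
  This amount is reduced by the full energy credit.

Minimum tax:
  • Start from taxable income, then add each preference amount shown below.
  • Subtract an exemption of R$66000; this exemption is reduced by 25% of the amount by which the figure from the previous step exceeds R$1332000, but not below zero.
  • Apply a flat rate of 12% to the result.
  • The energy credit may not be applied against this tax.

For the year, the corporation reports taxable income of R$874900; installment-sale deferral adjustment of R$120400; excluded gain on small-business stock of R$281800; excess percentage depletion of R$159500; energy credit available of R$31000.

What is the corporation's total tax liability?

R$198317

Minimum tax:
  Adjusted income: R$874900 + R$120400 + R$281800 + R$159500 = R$1436600
  Exemption: R$66000 − 25% × (R$1436600 − R$1332000) = R$66000 − R$26150 = R$39850
  Base: R$1436600 − R$39850 = R$1396750
  R$1396750 × 12% = R$167610

General income tax:
  R$50000 × 15% = R$7500
  R$630000 × 25% = R$157500
  R$194900 × 33% = R$64317
  → R$229317
  Less energy credit R$31000 → R$198317

R$198317 > R$167610, so the general income tax governs.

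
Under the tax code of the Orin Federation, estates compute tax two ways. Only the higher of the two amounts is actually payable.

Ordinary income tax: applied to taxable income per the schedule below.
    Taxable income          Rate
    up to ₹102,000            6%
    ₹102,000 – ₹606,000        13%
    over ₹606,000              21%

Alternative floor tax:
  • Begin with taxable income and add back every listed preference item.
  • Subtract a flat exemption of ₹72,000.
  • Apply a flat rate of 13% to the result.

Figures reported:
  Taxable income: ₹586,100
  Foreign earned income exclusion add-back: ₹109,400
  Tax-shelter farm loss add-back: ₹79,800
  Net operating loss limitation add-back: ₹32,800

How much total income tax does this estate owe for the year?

Alternative floor tax:
  Adjusted income: ₹586,100 + ₹109,400 + ₹79,800 + ₹32,800 = ₹808,100
  Less exemption ₹72,000 → base ₹736,100
  ₹736,100 × 13% = ₹95,693

Ordinary income tax:
  ₹102,000 × 6% = ₹6,120
  ₹484,100 × 13% = ₹62,933
  → ₹69,053

₹95,693 > ₹69,053, so the alternative floor tax is the binding amount.

₹95,693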